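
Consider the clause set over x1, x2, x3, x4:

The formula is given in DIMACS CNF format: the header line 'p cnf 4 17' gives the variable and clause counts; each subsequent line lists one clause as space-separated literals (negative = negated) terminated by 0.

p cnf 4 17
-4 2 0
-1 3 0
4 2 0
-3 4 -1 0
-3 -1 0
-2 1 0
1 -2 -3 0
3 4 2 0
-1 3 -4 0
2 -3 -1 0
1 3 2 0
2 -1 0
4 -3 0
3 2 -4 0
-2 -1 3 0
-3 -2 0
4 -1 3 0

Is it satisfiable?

No, unsatisfiable

Suppose x4 = False.
(x2) alone gives x2 = True.
(x1) alone gives x1 = True.
(x3) alone gives x3 = True.
Now (¬x3) is unsatisfied and unit — conflict.
That branch fails; take x4 = True instead.
(x2) alone gives x2 = True.
(x1) alone gives x1 = True.
(x3) alone gives x3 = True.
Now (¬x3) is unsatisfied and unit — conflict.
Both values of x4 lead to a conflict.
No assignment satisfies every clause.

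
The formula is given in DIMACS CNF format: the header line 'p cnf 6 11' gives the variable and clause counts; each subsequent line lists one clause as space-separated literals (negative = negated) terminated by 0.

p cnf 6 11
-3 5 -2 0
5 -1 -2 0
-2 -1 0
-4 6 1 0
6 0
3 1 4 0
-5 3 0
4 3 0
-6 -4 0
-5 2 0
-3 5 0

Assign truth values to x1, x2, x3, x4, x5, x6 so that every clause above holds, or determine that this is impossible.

x1 ↦ False; x2 ↦ True; x3 ↦ True; x4 ↦ False; x5 ↦ True; x6 ↦ True

(x6) alone gives x6 = True.
(¬x4) alone gives x4 = False.
(x3) alone gives x3 = True.
(x5) alone gives x5 = True.
(x2) alone gives x2 = True.
(¬x1) alone gives x1 = False.
All clauses are satisfied.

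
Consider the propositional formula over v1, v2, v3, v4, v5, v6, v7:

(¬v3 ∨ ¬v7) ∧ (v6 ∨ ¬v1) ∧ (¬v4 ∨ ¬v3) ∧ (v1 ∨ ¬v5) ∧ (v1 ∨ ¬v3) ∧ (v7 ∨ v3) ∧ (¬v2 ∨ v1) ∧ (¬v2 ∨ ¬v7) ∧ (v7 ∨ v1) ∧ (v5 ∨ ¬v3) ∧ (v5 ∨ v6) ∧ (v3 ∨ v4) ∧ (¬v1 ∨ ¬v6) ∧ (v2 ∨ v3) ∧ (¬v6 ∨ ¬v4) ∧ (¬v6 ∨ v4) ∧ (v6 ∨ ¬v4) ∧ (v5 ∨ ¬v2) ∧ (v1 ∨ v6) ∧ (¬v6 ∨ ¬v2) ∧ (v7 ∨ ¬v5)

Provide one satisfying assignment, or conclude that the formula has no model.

UNSATISFIABLE

Case v3 = False:
Unit clause (v7) forces v7 = True.
Unit clause (¬v2) forces v2 = False.
But (v2) is also a unit clause — contradiction.
Backtrack on v3: now try v3 = True.
Unit clause (¬v7) forces v7 = False.
Unit clause (¬v4) forces v4 = False.
Unit clause (v1) forces v1 = True.
Unit clause (v6) forces v6 = True.
But (¬v6) is also a unit clause — contradiction.
Either choice for v3 ends in contradiction.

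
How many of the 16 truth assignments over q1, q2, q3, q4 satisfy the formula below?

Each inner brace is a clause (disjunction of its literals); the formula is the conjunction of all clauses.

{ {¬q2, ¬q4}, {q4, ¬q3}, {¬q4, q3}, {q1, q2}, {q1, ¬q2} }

3

There are 2^4 = 16 truth assignments over (q1, q2, q3, q4).
Check each against the 5 clauses (columns in the order q1, q2, q3, q4):
  F F F F  ✗ fails (q1 ∨ q2)
  F F F T  ✗ fails (¬q4 ∨ q3)
  F F T F  ✗ fails (q4 ∨ ¬q3)
  F F T T  ✗ fails (q1 ∨ q2)
  F T F F  ✗ fails (q1 ∨ ¬q2)
  F T F T  ✗ fails (¬q2 ∨ ¬q4)
  F T T F  ✗ fails (q4 ∨ ¬q3)
  F T T T  ✗ fails (¬q2 ∨ ¬q4)
  T F F F  ✓ satisfies all
  T F F T  ✗ fails (¬q4 ∨ q3)
  T F T F  ✗ fails (q4 ∨ ¬q3)
  T F T T  ✓ satisfies all
  T T F F  ✓ satisfies all
  T T F T  ✗ fails (¬q2 ∨ ¬q4)
  T T T F  ✗ fails (q4 ∨ ¬q3)
  T T T T  ✗ fails (¬q2 ∨ ¬q4)
3 of the 16 rows are models.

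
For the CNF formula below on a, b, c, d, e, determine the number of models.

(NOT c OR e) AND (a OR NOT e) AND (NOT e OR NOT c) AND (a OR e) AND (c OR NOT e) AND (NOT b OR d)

3

There are 2^5 = 32 truth assignments over (a, b, c, d, e).
Split on c. With c = true, the clauses containing c are satisfied and NOT c drops from the rest; 0 of the 2^4 = 16 assignments to the other variables satisfy what remains.
With c = false, by the same count on the reduced clause set, 3 assignments work.
(One model: a=T, b=F, c=F, d=F, e=F.)
Total: 0 + 3 = 3.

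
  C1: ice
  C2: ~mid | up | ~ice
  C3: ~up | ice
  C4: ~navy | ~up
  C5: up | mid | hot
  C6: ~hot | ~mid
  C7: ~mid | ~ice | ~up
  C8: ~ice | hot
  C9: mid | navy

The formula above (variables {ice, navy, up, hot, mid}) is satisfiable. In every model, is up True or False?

Suppose up = 1.
From the singleton clause (ice), ice = 1.
From the singleton clause (~navy), navy = 0.
From the singleton clause (~mid), mid = 0.
But (mid) is also a unit clause — contradiction.
So every satisfying assignment has up = False.

False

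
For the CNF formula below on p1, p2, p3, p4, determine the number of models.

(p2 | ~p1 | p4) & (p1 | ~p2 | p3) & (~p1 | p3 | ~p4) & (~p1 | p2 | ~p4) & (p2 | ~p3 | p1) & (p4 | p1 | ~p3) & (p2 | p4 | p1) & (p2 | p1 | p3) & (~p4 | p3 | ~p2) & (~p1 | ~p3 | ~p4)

3

There are 2^4 = 16 truth assignments over (p1, p2, p3, p4).
Check each against the 10 clauses (columns in the order p1, p2, p3, p4):
  F F F F  ✗ fails (p2 | p4 | p1)
  F F F T  ✗ fails (p2 | p1 | p3)
  F F T F  ✗ fails (p2 | ~p3 | p1)
  F F T T  ✗ fails (p2 | ~p3 | p1)
  F T F F  ✗ fails (p1 | ~p2 | p3)
  F T F T  ✗ fails (p1 | ~p2 | p3)
  F T T F  ✗ fails (p4 | p1 | ~p3)
  F T T T  ✓ satisfies all
  T F F F  ✗ fails (p2 | ~p1 | p4)
  T F F T  ✗ fails (~p1 | p3 | ~p4)
  T F T F  ✗ fails (p2 | ~p1 | p4)
  T F T T  ✗ fails (~p1 | p2 | ~p4)
  T T F F  ✓ satisfies all
  T T F T  ✗ fails (~p1 | p3 | ~p4)
  T T T F  ✓ satisfies all
  T T T T  ✗ fails (~p1 | ~p3 | ~p4)
3 of the 16 rows are models.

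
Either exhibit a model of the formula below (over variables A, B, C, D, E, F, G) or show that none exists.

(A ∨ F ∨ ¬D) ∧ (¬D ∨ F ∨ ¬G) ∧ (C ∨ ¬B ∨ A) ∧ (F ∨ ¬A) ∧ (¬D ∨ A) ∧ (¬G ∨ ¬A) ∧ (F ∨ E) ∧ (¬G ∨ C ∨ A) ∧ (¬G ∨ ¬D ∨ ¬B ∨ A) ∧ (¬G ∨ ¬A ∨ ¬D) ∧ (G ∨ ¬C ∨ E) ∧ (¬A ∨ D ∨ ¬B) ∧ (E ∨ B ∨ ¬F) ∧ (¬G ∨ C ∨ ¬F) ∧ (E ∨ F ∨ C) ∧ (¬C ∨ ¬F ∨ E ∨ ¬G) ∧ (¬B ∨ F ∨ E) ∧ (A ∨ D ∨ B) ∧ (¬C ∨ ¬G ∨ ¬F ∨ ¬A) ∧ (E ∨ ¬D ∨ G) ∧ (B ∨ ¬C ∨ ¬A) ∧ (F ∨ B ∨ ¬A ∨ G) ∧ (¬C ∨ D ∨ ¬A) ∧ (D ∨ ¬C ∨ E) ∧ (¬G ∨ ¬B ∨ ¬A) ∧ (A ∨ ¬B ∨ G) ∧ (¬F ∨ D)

A: True; B: True; C: True; D: True; E: True; F: True; G: False

Case F = True:
(D) alone gives D = True.
(A) alone gives A = True.
(¬G) alone gives G = False.
(E) alone gives E = True.
Case B = True:
All clauses hold; C can take either value.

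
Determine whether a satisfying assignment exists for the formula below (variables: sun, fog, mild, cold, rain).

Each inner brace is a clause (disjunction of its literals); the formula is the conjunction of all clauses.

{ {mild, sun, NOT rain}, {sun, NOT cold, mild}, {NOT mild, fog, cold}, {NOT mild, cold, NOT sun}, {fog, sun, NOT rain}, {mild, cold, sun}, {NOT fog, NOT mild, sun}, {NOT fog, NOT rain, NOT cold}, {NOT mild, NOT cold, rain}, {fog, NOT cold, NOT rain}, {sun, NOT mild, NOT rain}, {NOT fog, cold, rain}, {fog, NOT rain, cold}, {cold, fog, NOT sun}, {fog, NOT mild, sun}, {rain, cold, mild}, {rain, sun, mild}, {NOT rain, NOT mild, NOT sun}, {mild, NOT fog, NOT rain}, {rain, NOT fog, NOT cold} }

Satisfiable

Branch on mild: set mild = false.
Branch on sun: set sun = true.
Branch on cold: set cold = true.
Branch on fog: set fog = false.
(NOT rain) alone gives rain = false.
All clauses are satisfied.
A satisfying assignment: sun=true; fog=false; mild=false; cold=true; rain=false.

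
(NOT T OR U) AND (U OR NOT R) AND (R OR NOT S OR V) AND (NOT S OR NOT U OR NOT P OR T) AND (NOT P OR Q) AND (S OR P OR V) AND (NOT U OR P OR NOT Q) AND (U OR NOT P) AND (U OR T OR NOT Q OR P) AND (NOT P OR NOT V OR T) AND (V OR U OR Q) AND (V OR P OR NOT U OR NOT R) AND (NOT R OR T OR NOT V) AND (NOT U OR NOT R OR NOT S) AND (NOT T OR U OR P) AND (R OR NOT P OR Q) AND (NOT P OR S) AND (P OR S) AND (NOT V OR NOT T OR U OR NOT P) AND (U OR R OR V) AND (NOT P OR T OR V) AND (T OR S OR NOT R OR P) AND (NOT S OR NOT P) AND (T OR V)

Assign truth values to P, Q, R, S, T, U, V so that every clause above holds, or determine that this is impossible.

Case T = false:
The clause (V) is unit, so V = true.
The clause (NOT P) is unit, so P = false.
The clause (NOT R) is unit, so R = false.
The clause (S) is unit, so S = true.
Case U = true:
The clause (NOT Q) is unit, so Q = false.
All clauses are satisfied.

P: false, Q: false, R: false, S: true, T: false, U: true, V: true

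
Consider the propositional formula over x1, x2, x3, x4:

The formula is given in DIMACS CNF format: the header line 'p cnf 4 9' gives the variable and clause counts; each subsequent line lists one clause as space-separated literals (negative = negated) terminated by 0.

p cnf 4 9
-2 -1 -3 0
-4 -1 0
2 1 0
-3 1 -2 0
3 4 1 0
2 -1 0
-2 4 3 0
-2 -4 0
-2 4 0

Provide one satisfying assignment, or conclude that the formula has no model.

UNSATISFIABLE

Case x4 = False:
Unit clause (¬x2) forces x2 = False.
Unit clause (x1) forces x1 = True.
But (¬x1) is also a unit clause — contradiction.
So x4 must be the other value — set x4 = True.
Unit clause (¬x1) forces x1 = False.
Unit clause (x2) forces x2 = True.
But (¬x2) is also a unit clause — contradiction.
Neither x4 = True nor x4 = False works.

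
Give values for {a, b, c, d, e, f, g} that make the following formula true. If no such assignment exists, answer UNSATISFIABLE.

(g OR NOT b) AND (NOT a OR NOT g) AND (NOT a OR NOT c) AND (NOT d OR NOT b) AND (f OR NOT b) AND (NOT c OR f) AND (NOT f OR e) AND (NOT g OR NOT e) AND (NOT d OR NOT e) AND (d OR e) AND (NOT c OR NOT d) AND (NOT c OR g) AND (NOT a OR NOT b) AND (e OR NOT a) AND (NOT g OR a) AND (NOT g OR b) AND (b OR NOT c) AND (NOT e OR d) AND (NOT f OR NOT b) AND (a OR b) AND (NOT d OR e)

UNSATISFIABLE

Case g = true:
From the singleton clause (NOT a), a = false.
Now (a) is unsatisfied and unit — conflict.
So g must be the other value — set g = false.
From the singleton clause (NOT b), b = false.
From the singleton clause (NOT c), c = false.
From the singleton clause (a), a = true.
From the singleton clause (e), e = true.
From the singleton clause (NOT d), d = false.
Now (d) is unsatisfied and unit — conflict.
Neither g = true nor g = false works.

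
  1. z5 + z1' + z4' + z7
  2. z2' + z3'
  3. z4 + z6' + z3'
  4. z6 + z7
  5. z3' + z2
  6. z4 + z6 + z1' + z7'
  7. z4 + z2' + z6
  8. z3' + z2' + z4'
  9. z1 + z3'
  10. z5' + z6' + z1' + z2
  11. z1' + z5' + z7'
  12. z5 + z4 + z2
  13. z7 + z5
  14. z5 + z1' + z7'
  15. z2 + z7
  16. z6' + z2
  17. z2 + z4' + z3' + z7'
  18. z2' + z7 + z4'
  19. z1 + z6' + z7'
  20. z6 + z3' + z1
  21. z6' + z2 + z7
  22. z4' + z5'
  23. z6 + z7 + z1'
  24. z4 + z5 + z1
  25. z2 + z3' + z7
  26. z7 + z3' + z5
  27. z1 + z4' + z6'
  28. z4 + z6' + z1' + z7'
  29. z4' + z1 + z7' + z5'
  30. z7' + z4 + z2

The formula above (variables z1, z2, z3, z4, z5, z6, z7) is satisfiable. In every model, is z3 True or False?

Suppose z3 = 1.
From the singleton clause (z2'), z2 = 0.
Now (z2) is unsatisfied and unit — conflict.
So every satisfying assignment has z3 = False.

False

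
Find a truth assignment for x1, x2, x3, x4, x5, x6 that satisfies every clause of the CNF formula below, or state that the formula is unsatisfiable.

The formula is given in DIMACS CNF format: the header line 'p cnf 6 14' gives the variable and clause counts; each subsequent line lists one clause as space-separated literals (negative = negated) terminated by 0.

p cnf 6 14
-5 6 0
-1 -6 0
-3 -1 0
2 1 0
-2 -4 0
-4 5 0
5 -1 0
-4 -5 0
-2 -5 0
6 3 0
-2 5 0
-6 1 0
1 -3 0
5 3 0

Branch on x5: set x5 = False.
(¬x4) alone gives x4 = False.
(¬x1) alone gives x1 = False.
(x2) alone gives x2 = True.
But (¬x2) is also a unit clause — contradiction.
So x5 must be the other value — set x5 = True.
(x6) alone gives x6 = True.
(¬x1) alone gives x1 = False.
But (x1) is also a unit clause — contradiction.
Neither x5 = True nor x5 = False works.

UNSATISFIABLE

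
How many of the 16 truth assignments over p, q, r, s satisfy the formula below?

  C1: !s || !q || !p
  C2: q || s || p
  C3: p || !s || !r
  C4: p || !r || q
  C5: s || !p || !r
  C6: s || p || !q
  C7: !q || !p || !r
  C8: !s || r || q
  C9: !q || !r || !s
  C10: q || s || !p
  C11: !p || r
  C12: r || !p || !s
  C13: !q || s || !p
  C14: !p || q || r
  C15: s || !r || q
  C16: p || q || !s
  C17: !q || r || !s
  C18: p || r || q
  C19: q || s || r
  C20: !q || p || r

There are 2^4 = 16 truth assignments over (p, q, r, s).
Check each against the 20 clauses (columns in the order p, q, r, s):
  F F F F  ✗ fails (q || s || p)
  F F F T  ✗ fails (!s || r || q)
  F F T F  ✗ fails (q || s || p)
  F F T T  ✗ fails (p || !s || !r)
  F T F F  ✗ fails (s || p || !q)
  F T F T  ✗ fails (!q || r || !s)
  F T T F  ✗ fails (s || p || !q)
  F T T T  ✗ fails (p || !s || !r)
  T F F F  ✗ fails (q || s || !p)
  T F F T  ✗ fails (!s || r || q)
  T F T F  ✗ fails (s || !p || !r)
  T F T T  ✓ satisfies all
  T T F F  ✗ fails (!p || r)
  T T F T  ✗ fails (!s || !q || !p)
  T T T F  ✗ fails (s || !p || !r)
  T T T T  ✗ fails (!s || !q || !p)
1 of the 16 rows is a model.

1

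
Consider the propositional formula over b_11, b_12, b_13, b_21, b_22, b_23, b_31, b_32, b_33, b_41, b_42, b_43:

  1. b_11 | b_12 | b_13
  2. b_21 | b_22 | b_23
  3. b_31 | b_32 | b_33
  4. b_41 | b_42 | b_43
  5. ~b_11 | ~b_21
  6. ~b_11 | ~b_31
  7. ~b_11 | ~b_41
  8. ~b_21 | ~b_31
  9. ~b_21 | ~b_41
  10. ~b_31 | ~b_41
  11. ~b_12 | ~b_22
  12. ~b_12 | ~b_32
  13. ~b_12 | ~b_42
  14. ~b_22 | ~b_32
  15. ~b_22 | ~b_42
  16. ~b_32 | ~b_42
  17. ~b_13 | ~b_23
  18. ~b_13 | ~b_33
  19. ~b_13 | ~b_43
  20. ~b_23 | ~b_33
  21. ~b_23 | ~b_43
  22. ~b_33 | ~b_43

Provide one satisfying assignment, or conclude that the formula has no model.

Try b_11 = 0.
Try b_12 = 1.
The clause (~b_22) is unit, so b_22 = 0.
The clause (~b_32) is unit, so b_32 = 0.
The clause (~b_42) is unit, so b_42 = 0.
Try b_21 = 1.
The clause (~b_31) is unit, so b_31 = 0.
The clause (b_33) is unit, so b_33 = 1.
The clause (~b_41) is unit, so b_41 = 0.
The clause (b_43) is unit, so b_43 = 1.
Now (~b_43) is unsatisfied and unit — conflict.
So b_21 must be the other value — set b_21 = 0.
The clause (b_23) is unit, so b_23 = 1.
The clause (~b_13) is unit, so b_13 = 0.
The clause (~b_33) is unit, so b_33 = 0.
The clause (b_31) is unit, so b_31 = 1.
The clause (~b_41) is unit, so b_41 = 0.
The clause (b_43) is unit, so b_43 = 1.
Now (~b_43) is unsatisfied and unit — conflict.
Neither b_21 = 1 nor b_21 = 0 works.
So b_12 must be the other value — set b_12 = 0.
The clause (b_13) is unit, so b_13 = 1.
The clause (~b_23) is unit, so b_23 = 0.
The clause (~b_33) is unit, so b_33 = 0.
The clause (~b_43) is unit, so b_43 = 0.
Try b_21 = 1.
The clause (~b_31) is unit, so b_31 = 0.
The clause (b_32) is unit, so b_32 = 1.
The clause (~b_41) is unit, so b_41 = 0.
The clause (b_42) is unit, so b_42 = 1.
Now (~b_42) is unsatisfied and unit — conflict.
So b_21 must be the other value — set b_21 = 0.
The clause (b_22) is unit, so b_22 = 1.
The clause (~b_32) is unit, so b_32 = 0.
The clause (b_31) is unit, so b_31 = 1.
The clause (~b_41) is unit, so b_41 = 0.
The clause (b_42) is unit, so b_42 = 1.
Now (~b_42) is unsatisfied and unit — conflict.
Neither b_21 = 1 nor b_21 = 0 works.
Neither b_12 = 1 nor b_12 = 0 works.
So b_11 must be the other value — set b_11 = 1.
The clause (~b_21) is unit, so b_21 = 0.
The clause (~b_31) is unit, so b_31 = 0.
The clause (~b_41) is unit, so b_41 = 0.
Try b_22 = 1.
The clause (~b_12) is unit, so b_12 = 0.
The clause (~b_32) is unit, so b_32 = 0.
The clause (b_33) is unit, so b_33 = 1.
The clause (~b_42) is unit, so b_42 = 0.
The clause (b_43) is unit, so b_43 = 1.
Now (~b_43) is unsatisfied and unit — conflict.
So b_22 must be the other value — set b_22 = 0.
The clause (b_23) is unit, so b_23 = 1.
The clause (~b_13) is unit, so b_13 = 0.
The clause (~b_33) is unit, so b_33 = 0.
The clause (b_32) is unit, so b_32 = 1.
The clause (~b_12) is unit, so b_12 = 0.
The clause (~b_42) is unit, so b_42 = 0.
The clause (b_43) is unit, so b_43 = 1.
Now (~b_43) is unsatisfied and unit — conflict.
Neither b_22 = 1 nor b_22 = 0 works.
Neither b_11 = 1 nor b_11 = 0 works.

UNSATISFIABLE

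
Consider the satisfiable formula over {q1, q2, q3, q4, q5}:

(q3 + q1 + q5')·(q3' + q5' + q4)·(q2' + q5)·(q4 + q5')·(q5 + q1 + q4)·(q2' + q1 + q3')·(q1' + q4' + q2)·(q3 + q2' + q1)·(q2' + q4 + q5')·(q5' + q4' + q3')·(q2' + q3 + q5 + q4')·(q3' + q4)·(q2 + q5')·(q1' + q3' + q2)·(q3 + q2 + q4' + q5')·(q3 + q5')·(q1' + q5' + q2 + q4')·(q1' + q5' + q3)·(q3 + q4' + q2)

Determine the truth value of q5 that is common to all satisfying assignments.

False

Suppose q5 = 1.
(q4) alone gives q4 = 1.
(q3') alone gives q3 = 0.
That conflicts with the unit clause (q3).
So every satisfying assignment has q5 = False.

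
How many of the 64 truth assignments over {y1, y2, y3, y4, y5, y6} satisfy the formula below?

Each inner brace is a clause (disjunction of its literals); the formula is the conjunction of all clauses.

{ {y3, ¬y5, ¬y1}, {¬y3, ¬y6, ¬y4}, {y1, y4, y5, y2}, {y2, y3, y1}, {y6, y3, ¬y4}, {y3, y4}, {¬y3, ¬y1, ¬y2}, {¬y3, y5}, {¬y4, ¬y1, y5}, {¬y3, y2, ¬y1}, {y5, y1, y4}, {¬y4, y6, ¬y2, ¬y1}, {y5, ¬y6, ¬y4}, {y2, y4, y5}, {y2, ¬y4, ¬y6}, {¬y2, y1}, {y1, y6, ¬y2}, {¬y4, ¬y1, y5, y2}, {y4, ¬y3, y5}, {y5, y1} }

3

There are 2^6 = 64 truth assignments over (y1, y2, y3, y4, y5, y6).
Split on y4. With y4 = True, the clauses containing y4 are satisfied and ¬y4 drops from the rest; 1 of the 2^5 = 32 assignments to the other variables satisfy what remains.
With y4 = False, by the same count on the reduced clause set, 2 assignments work.
(One model: y1=F, y2=F, y3=T, y4=F, y5=T, y6=F.)
Total: 1 + 2 = 3.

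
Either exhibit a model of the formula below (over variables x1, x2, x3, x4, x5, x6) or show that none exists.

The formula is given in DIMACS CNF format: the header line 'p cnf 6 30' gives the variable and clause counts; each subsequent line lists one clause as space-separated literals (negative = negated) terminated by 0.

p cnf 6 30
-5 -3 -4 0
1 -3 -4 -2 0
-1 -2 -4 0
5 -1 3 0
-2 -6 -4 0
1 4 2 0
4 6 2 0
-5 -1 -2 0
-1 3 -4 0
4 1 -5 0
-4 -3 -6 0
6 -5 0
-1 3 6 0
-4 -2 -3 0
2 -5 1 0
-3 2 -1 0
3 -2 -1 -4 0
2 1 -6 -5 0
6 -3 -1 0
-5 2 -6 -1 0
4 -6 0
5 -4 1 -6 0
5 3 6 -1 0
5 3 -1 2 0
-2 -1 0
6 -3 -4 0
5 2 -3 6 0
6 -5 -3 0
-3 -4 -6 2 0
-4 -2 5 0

Try x6 = False.
(¬x5) alone gives x5 = False.
Try x1 = False.
Try x4 = False.
(x2) alone gives x2 = True.
No clause remains; x3 is free.

x1 ↦ False; x2 ↦ True; x3 ↦ False; x4 ↦ False; x5 ↦ False; x6 ↦ False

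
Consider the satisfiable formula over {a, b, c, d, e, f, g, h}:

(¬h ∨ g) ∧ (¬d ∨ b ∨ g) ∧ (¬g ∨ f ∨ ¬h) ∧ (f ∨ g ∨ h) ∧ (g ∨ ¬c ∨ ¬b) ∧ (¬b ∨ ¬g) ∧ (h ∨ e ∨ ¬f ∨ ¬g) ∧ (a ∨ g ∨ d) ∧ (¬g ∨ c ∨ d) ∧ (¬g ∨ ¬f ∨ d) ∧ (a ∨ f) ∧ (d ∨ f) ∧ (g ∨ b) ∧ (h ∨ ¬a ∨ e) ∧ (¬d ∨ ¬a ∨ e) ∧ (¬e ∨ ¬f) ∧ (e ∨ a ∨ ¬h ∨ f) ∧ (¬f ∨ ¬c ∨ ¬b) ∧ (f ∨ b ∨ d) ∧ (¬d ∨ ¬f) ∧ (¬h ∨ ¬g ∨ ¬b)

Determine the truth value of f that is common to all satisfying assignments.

False

Suppose f = True.
Unit clause (¬e) forces e = False.
Unit clause (¬d) forces d = False.
Unit clause (¬g) forces g = False.
Unit clause (¬h) forces h = False.
Unit clause (a) forces a = True.
That conflicts with the unit clause (¬a).
So every satisfying assignment has f = False.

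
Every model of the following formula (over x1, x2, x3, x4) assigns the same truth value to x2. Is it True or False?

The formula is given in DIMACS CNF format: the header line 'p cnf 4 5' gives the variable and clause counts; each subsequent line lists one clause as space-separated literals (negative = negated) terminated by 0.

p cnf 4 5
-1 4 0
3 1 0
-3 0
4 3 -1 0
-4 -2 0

Suppose x2 = True.
Unit clause (¬x3) forces x3 = False.
Unit clause (x1) forces x1 = True.
Unit clause (x4) forces x4 = True.
But (¬x4) is also a unit clause — contradiction.
So every satisfying assignment has x2 = False.

False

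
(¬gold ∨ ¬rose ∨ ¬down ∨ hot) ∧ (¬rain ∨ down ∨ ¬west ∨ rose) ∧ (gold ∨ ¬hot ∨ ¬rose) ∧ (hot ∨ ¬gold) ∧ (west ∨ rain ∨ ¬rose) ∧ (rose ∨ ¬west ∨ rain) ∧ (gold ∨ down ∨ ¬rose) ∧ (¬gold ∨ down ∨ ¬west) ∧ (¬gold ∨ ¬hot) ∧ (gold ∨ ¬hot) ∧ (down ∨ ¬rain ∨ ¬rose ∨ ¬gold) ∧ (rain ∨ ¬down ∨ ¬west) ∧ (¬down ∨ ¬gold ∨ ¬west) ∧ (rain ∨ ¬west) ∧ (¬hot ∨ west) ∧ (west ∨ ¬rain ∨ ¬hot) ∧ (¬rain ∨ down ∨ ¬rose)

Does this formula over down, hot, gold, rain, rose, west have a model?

Branch on hot: set hot = False.
From the singleton clause (¬gold), gold = False.
Branch on down: set down = True.
Branch on rain: set rain = True.
All clauses hold; rose, west can take either value.
A satisfying assignment: down: True,  hot: False,  gold: False,  rain: True,  rose: False,  west: True.

Yes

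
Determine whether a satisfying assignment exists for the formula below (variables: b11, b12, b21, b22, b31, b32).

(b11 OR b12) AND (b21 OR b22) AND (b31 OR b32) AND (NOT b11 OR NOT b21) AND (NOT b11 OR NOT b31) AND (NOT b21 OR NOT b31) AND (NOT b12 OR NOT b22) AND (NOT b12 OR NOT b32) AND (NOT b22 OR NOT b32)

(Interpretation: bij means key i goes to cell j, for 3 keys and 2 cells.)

Case b11 = true:
The clause (NOT b21) is unit, so b21 = false.
The clause (b22) is unit, so b22 = true.
The clause (NOT b31) is unit, so b31 = false.
The clause (b32) is unit, so b32 = true.
That conflicts with the unit clause (NOT b32).
Backtrack on b11: now try b11 = false.
The clause (b12) is unit, so b12 = true.
The clause (NOT b22) is unit, so b22 = false.
The clause (b21) is unit, so b21 = true.
The clause (NOT b31) is unit, so b31 = false.
The clause (b32) is unit, so b32 = true.
That conflicts with the unit clause (NOT b32).
Either choice for b11 ends in contradiction.
No assignment satisfies every clause.

No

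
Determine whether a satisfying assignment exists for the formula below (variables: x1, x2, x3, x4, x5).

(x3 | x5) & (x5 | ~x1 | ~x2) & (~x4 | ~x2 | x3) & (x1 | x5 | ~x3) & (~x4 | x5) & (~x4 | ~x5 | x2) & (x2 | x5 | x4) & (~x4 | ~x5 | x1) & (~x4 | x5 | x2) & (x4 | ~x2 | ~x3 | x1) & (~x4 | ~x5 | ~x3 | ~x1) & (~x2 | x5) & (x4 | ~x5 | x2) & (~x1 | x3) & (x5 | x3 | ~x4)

Yes, satisfiable

Case x3 = 1:
Case x1 = 1:
Case x5 = 1:
Unit clause (~x4) forces x4 = 0.
Unit clause (x2) forces x2 = 1.
All clauses are satisfied.
A satisfying assignment: x1=1,  x2=1,  x3=1,  x4=0,  x5=1.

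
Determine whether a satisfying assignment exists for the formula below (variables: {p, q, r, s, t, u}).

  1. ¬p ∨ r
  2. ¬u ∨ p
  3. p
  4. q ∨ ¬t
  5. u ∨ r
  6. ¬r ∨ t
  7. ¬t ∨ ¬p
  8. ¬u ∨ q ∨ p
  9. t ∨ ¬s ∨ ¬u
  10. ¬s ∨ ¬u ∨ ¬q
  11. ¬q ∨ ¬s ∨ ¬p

Unsatisfiable

From the singleton clause (p), p = True.
From the singleton clause (r), r = True.
From the singleton clause (t), t = True.
Now (¬t) is unsatisfied and unit — conflict.
No assignment satisfies every clause.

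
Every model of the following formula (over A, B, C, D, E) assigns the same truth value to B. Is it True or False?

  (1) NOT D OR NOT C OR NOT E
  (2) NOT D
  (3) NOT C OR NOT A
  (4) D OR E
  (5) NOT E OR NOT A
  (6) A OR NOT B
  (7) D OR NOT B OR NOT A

False

Suppose B = true.
The clause (NOT D) is unit, so D = false.
The clause (E) is unit, so E = true.
The clause (NOT A) is unit, so A = false.
That conflicts with the unit clause (A).
So every satisfying assignment has B = False.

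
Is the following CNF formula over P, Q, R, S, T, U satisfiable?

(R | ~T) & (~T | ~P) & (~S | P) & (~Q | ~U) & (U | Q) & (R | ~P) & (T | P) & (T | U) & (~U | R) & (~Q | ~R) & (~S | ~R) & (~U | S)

Unsatisfiable

Branch on R: set R = 1.
The clause (~Q) is unit, so Q = 0.
The clause (U) is unit, so U = 1.
The clause (~S) is unit, so S = 0.
That conflicts with the unit clause (S).
So R must be the other value — set R = 0.
The clause (~T) is unit, so T = 0.
The clause (~P) is unit, so P = 0.
That conflicts with the unit clause (P).
Either choice for R ends in contradiction.
No assignment satisfies every clause.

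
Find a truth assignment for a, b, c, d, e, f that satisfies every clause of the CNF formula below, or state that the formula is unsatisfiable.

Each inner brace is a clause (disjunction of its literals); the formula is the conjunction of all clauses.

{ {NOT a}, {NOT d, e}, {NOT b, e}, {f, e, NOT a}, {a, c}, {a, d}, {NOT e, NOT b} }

a: false,  b: false,  c: true,  d: true,  e: true,  f: false

The clause (NOT a) is unit, so a = false.
The clause (c) is unit, so c = true.
The clause (d) is unit, so d = true.
The clause (e) is unit, so e = true.
The clause (NOT b) is unit, so b = false.
Every clause is now satisfied; f is unconstrained.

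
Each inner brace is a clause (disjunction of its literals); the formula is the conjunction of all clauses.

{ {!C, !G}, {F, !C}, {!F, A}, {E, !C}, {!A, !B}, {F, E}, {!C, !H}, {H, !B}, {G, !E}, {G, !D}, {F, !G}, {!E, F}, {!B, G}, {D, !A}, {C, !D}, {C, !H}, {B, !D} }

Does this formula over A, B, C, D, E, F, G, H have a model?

Unsatisfiable

Case C = false:
Unit clause (!D) forces D = false.
Unit clause (!A) forces A = false.
Unit clause (!F) forces F = false.
Unit clause (E) forces E = true.
Now (!E) is unsatisfied and unit — conflict.
Undo C and try C = true.
Unit clause (!G) forces G = false.
Unit clause (F) forces F = true.
Unit clause (A) forces A = true.
Unit clause (E) forces E = true.
Now (!E) is unsatisfied and unit — conflict.
Either choice for C ends in contradiction.
No assignment satisfies every clause.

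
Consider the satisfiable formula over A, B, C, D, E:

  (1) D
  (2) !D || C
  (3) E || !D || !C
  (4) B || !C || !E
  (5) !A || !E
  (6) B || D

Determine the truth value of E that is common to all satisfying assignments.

Suppose E = false.
Unit clause (D) forces D = true.
Unit clause (C) forces C = true.
But (!C) is also a unit clause — contradiction.
So every satisfying assignment has E = True.

True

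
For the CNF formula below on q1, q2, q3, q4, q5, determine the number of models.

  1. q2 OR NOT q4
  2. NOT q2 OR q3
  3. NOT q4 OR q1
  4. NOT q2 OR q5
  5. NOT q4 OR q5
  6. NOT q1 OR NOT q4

There are 2^5 = 32 truth assignments over (q1, q2, q3, q4, q5).
Split on q4. With q4 = true, the clauses containing q4 are satisfied and NOT q4 drops from the rest; 0 of the 2^4 = 16 assignments to the other variables satisfy what remains.
With q4 = false, by the same count on the reduced clause set, 10 assignments work.
Total: 0 + 10 = 10.

10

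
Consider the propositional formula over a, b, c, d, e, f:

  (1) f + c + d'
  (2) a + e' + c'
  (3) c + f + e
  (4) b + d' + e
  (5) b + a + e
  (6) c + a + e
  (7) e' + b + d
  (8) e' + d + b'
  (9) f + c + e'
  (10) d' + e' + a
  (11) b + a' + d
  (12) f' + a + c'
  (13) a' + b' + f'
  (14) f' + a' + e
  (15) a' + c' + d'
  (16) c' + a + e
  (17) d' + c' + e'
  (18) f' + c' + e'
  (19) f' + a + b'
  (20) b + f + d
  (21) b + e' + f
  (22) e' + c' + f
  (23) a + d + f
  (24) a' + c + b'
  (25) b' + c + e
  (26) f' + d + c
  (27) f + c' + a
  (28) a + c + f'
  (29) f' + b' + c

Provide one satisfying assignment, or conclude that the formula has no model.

a=1, b=0, c=0, d=1, e=1, f=1

Suppose f = 1.
Suppose a = 1.
(b') alone gives b = 0.
(d) alone gives d = 1.
(e) alone gives e = 1.
(c') alone gives c = 0.
This assignment satisfies each clause.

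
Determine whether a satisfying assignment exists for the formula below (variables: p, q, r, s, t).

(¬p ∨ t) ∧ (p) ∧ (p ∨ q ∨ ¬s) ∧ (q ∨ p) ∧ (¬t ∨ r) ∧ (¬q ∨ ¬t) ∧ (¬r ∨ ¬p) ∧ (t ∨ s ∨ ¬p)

No, unsatisfiable

From the singleton clause (p), p = True.
From the singleton clause (t), t = True.
From the singleton clause (r), r = True.
That conflicts with the unit clause (¬r).
No assignment satisfies every clause.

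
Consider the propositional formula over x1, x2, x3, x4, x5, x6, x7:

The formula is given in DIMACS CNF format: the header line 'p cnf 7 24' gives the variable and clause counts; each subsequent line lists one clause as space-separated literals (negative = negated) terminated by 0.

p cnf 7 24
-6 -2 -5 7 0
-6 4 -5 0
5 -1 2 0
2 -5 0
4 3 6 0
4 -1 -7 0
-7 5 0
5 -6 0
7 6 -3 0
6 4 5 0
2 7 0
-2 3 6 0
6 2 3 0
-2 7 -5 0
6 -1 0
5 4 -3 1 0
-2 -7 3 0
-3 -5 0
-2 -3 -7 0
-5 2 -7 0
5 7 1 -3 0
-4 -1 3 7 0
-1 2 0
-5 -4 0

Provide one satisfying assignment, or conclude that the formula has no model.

UNSATISFIABLE

Case x2 = True:
Case x7 = False:
Unit clause (¬x5) forces x5 = False.
Unit clause (¬x6) forces x6 = False.
Unit clause (¬x3) forces x3 = False.
Now (x3) is unsatisfied and unit — conflict.
So x7 must be the other value — set x7 = True.
Unit clause (x5) forces x5 = True.
Unit clause (x3) forces x3 = True.
Now (¬x3) is unsatisfied and unit — conflict.
Neither x7 = True nor x7 = False works.
So x2 must be the other value — set x2 = False.
Unit clause (¬x5) forces x5 = False.
Unit clause (¬x1) forces x1 = False.
Unit clause (¬x7) forces x7 = False.
Now (x7) is unsatisfied and unit — conflict.
Neither x2 = True nor x2 = False works.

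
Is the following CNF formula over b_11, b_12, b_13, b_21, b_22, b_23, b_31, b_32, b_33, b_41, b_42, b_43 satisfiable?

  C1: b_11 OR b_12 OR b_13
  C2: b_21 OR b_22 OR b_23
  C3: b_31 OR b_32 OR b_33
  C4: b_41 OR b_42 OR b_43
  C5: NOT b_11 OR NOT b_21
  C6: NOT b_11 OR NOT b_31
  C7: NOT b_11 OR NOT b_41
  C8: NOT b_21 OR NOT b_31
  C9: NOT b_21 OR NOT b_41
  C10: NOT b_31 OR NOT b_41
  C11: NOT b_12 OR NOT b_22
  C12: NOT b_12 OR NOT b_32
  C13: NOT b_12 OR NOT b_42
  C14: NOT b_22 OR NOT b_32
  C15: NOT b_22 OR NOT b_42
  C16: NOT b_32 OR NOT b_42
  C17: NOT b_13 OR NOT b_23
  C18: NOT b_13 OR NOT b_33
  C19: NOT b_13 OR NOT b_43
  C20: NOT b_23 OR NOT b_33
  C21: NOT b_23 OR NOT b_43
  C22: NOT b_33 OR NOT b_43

No

Branch on b_11: set b_11 = false.
Branch on b_12: set b_12 = true.
(NOT b_22) alone gives b_22 = false.
(NOT b_32) alone gives b_32 = false.
(NOT b_42) alone gives b_42 = false.
Branch on b_21: set b_21 = true.
(NOT b_31) alone gives b_31 = false.
(b_33) alone gives b_33 = true.
(NOT b_41) alone gives b_41 = false.
(b_43) alone gives b_43 = true.
But (NOT b_43) is also a unit clause — contradiction.
Backtrack on b_21: now try b_21 = false.
(b_23) alone gives b_23 = true.
(NOT b_13) alone gives b_13 = false.
(NOT b_33) alone gives b_33 = false.
(b_31) alone gives b_31 = true.
(NOT b_41) alone gives b_41 = false.
(b_43) alone gives b_43 = true.
But (NOT b_43) is also a unit clause — contradiction.
Both values of b_21 lead to a conflict.
Backtrack on b_12: now try b_12 = false.
(b_13) alone gives b_13 = true.
(NOT b_23) alone gives b_23 = false.
(NOT b_33) alone gives b_33 = false.
(NOT b_43) alone gives b_43 = false.
Branch on b_21: set b_21 = true.
(NOT b_31) alone gives b_31 = false.
(b_32) alone gives b_32 = true.
(NOT b_41) alone gives b_41 = false.
(b_42) alone gives b_42 = true.
But (NOT b_42) is also a unit clause — contradiction.
Backtrack on b_21: now try b_21 = false.
(b_22) alone gives b_22 = true.
(NOT b_32) alone gives b_32 = false.
(b_31) alone gives b_31 = true.
(NOT b_41) alone gives b_41 = false.
(b_42) alone gives b_42 = true.
But (NOT b_42) is also a unit clause — contradiction.
Both values of b_21 lead to a conflict.
Both values of b_12 lead to a conflict.
Backtrack on b_11: now try b_11 = true.
(NOT b_21) alone gives b_21 = false.
(NOT b_31) alone gives b_31 = false.
(NOT b_41) alone gives b_41 = false.
Branch on b_22: set b_22 = true.
(NOT b_12) alone gives b_12 = false.
(NOT b_32) alone gives b_32 = false.
(b_33) alone gives b_33 = true.
(NOT b_42) alone gives b_42 = false.
(b_43) alone gives b_43 = true.
But (NOT b_43) is also a unit clause — contradiction.
Backtrack on b_22: now try b_22 = false.
(b_23) alone gives b_23 = true.
(NOT b_13) alone gives b_13 = false.
(NOT b_33) alone gives b_33 = false.
(b_32) alone gives b_32 = true.
(NOT b_12) alone gives b_12 = false.
(NOT b_42) alone gives b_42 = false.
(b_43) alone gives b_43 = true.
But (NOT b_43) is also a unit clause — contradiction.
Both values of b_22 lead to a conflict.
Both values of b_11 lead to a conflict.
No assignment satisfies every clause.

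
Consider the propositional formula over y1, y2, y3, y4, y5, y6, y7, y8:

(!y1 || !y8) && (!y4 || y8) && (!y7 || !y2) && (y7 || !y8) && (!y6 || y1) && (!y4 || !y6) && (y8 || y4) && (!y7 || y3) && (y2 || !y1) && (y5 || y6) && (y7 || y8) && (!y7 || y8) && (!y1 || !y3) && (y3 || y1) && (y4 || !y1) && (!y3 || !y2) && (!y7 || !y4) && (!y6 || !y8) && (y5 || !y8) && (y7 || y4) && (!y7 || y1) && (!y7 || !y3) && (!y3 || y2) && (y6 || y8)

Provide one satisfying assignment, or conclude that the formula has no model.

UNSATISFIABLE

Case y1 = false:
Unit clause (!y6) forces y6 = false.
Unit clause (y5) forces y5 = true.
Unit clause (y3) forces y3 = true.
Unit clause (!y2) forces y2 = false.
That conflicts with the unit clause (y2).
That branch fails; take y1 = true instead.
Unit clause (!y8) forces y8 = false.
Unit clause (!y4) forces y4 = false.
That conflicts with the unit clause (y4).
Both values of y1 lead to a conflict.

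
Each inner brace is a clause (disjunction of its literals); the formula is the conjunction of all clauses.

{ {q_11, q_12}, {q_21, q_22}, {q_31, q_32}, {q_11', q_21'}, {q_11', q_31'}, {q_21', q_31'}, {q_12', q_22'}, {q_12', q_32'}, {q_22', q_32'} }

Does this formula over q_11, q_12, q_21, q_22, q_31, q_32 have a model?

Unsatisfiable

Case q_11 = 1:
(q_21') alone gives q_21 = 0.
(q_22) alone gives q_22 = 1.
(q_31') alone gives q_31 = 0.
(q_32) alone gives q_32 = 1.
That conflicts with the unit clause (q_32').
Undo q_11 and try q_11 = 0.
(q_12) alone gives q_12 = 1.
(q_22') alone gives q_22 = 0.
(q_21) alone gives q_21 = 1.
(q_31') alone gives q_31 = 0.
(q_32) alone gives q_32 = 1.
That conflicts with the unit clause (q_32').
Both values of q_11 lead to a conflict.
No assignment satisfies every clause.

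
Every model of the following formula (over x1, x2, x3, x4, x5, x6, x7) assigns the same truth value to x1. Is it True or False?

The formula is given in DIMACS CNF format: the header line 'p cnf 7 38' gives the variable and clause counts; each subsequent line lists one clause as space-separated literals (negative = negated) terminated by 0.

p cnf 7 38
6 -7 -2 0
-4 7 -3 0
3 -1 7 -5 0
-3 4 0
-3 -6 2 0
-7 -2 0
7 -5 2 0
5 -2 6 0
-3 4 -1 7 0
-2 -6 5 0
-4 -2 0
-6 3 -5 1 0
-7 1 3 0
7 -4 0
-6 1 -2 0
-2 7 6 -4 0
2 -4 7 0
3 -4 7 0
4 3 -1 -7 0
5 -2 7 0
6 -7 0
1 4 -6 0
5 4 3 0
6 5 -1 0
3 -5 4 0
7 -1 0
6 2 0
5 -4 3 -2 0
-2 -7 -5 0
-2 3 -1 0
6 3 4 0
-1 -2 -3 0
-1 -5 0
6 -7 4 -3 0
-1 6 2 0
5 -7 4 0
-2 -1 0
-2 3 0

Suppose x1 = False.
Case x3 = False:
(¬x7) alone gives x7 = False.
(¬x4) alone gives x4 = False.
(¬x6) alone gives x6 = False.
That conflicts with the unit clause (x6).
That branch fails; take x3 = True instead.
(x4) alone gives x4 = True.
(x7) alone gives x7 = True.
(¬x2) alone gives x2 = False.
(¬x6) alone gives x6 = False.
That conflicts with the unit clause (x6).
Both values of x3 lead to a conflict.
So every satisfying assignment has x1 = True.

True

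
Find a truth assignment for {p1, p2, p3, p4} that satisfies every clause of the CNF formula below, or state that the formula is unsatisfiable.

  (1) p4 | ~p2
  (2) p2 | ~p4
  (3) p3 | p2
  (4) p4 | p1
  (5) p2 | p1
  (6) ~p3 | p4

Branch on p4: set p4 = 1.
Unit clause (p2) forces p2 = 1.
Every clause is now satisfied; p1, p3 are unconstrained.

p1=1,  p2=1,  p3=0,  p4=1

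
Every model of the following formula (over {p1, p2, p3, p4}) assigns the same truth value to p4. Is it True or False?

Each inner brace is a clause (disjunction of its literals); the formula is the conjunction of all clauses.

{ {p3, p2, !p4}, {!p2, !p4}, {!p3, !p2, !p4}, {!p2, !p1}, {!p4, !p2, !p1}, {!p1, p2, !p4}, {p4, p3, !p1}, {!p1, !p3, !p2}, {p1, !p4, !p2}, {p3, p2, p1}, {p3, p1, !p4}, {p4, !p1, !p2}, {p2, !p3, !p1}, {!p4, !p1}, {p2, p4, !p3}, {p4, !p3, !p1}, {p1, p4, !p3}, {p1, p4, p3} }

Suppose p4 = false.
Case p2 = false:
From the singleton clause (!p3), p3 = false.
From the singleton clause (!p1), p1 = false.
But (p1) is also a unit clause — contradiction.
Backtrack on p2: now try p2 = true.
From the singleton clause (!p1), p1 = false.
From the singleton clause (!p3), p3 = false.
But (p3) is also a unit clause — contradiction.
Both values of p2 lead to a conflict.
So every satisfying assignment has p4 = True.

True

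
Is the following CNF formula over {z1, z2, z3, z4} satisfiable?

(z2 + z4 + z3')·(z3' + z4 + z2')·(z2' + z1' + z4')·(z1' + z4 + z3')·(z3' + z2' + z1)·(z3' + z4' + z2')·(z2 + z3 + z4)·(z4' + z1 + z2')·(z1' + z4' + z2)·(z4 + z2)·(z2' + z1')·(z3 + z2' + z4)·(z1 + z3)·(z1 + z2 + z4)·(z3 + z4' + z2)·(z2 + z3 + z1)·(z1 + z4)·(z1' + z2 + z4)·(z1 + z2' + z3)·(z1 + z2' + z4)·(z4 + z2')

Try z4 = 1.
Try z2 = 0.
From the singleton clause (z1'), z1 = 0.
From the singleton clause (z3), z3 = 1.
Every clause now holds.
A satisfying assignment: z1: 0; z2: 0; z3: 1; z4: 1.

Yes, satisfiable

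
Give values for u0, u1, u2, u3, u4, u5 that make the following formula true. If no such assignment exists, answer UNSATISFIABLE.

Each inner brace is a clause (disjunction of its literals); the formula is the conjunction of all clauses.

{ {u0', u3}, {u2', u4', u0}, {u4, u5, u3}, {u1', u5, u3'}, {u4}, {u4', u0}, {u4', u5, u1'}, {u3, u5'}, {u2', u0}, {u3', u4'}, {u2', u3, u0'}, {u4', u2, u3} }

(u4) alone gives u4 = 1.
(u0) alone gives u0 = 1.
(u3) alone gives u3 = 1.
That conflicts with the unit clause (u3').

UNSATISFIABLE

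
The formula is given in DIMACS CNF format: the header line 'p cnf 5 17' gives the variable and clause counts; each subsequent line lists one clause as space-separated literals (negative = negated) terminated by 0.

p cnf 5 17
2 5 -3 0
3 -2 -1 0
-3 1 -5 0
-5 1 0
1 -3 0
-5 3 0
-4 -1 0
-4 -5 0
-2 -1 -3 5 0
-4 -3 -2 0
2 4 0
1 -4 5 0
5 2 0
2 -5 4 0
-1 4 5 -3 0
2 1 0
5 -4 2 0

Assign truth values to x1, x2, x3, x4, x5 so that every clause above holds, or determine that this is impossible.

Suppose x5 = False.
(x2) alone gives x2 = True.
Suppose x3 = False.
(¬x1) alone gives x1 = False.
(¬x4) alone gives x4 = False.
Every clause now holds.

x1 ↦ False, x2 ↦ True, x3 ↦ False, x4 ↦ False, x5 ↦ False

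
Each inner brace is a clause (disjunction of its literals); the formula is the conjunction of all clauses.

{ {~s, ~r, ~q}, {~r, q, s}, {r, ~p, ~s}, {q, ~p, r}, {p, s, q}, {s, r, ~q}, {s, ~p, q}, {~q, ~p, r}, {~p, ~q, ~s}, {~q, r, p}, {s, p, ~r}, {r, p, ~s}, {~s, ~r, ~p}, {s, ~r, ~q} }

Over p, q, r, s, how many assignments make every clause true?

There are 2^4 = 16 truth assignments over (p, q, r, s).
Check each against the 14 clauses (columns in the order p, q, r, s):
  F F F F  ✗ fails (p | s | q)
  F F F T  ✗ fails (r | p | ~s)
  F F T F  ✗ fails (~r | q | s)
  F F T T  ✓ satisfies all
  F T F F  ✗ fails (s | r | ~q)
  F T F T  ✗ fails (~q | r | p)
  F T T F  ✗ fails (s | p | ~r)
  F T T T  ✗ fails (~s | ~r | ~q)
  T F F F  ✗ fails (q | ~p | r)
  T F F T  ✗ fails (r | ~p | ~s)
  T F T F  ✗ fails (~r | q | s)
  T F T T  ✗ fails (~s | ~r | ~p)
  T T F F  ✗ fails (s | r | ~q)
  T T F T  ✗ fails (r | ~p | ~s)
  T T T F  ✗ fails (s | ~r | ~q)
  T T T T  ✗ fails (~s | ~r | ~q)
1 of the 16 rows is a model.

1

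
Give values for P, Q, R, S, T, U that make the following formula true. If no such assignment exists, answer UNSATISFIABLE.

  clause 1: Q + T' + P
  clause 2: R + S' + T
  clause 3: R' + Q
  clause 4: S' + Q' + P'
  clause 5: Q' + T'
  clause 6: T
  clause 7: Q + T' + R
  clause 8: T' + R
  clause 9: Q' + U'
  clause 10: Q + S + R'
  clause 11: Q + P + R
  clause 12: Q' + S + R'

The clause (T) is unit, so T = 1.
The clause (Q') is unit, so Q = 0.
The clause (P) is unit, so P = 1.
The clause (R') is unit, so R = 0.
But (R) is also a unit clause — contradiction.

UNSATISFIABLE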